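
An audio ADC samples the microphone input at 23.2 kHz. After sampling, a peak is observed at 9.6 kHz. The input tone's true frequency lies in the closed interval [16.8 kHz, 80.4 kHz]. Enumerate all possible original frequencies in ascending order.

32.8 kHz, 36.8 kHz, 56 kHz, 60 kHz, 79.2 kHz

Frequencies that alias to 9.6 kHz are k·fs ± 9.6 kHz for integer k ≥ 0.
k=0: 9.6 kHz.
k=1: 13.6 kHz, 32.8 kHz.
k=2: 36.8 kHz, 56 kHz.
k=3: 60 kHz, 79.2 kHz.
k=4: 83.2 kHz, 102.4 kHz.
Within [16.8 kHz, 80.4 kHz]: 32.8 kHz, 36.8 kHz, 56 kHz, 60 kHz, 79.2 kHz.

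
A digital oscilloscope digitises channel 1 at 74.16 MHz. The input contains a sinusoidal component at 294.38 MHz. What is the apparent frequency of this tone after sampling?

2.26 MHz

294.38 MHz mod fs = 71.9 MHz.
71.9 MHz > fs/2 = 37.08 MHz, folds to fs − 71.9 MHz = 2.26 MHz.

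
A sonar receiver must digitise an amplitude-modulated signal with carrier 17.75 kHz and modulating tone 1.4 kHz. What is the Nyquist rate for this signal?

AM sidebands sit at fc ± fm = 16.35 kHz and 19.15 kHz.
Highest-frequency component: 19.15 kHz.
Nyquist rate = 2 × 19.15 kHz = 38.3 kHz.

38.3 kHz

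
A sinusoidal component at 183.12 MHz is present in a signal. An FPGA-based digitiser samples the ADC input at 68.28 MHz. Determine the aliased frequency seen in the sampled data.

21.72 MHz

183.12 MHz mod fs = 46.56 MHz.
46.56 MHz > fs/2 = 34.14 MHz, folds to fs − 46.56 MHz = 21.72 MHz.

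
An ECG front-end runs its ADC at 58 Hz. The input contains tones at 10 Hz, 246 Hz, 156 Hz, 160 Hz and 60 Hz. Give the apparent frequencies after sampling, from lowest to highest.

2 Hz, 10 Hz, 14 Hz, 18 Hz

fs/2 = 29 Hz.
10 Hz ≤ fs/2 = 29 Hz, passes unchanged.
246 Hz mod fs = 14 Hz.
14 Hz ≤ fs/2 = 29 Hz, appears at 14 Hz.
156 Hz mod fs = 40 Hz.
40 Hz > fs/2 = 29 Hz, folds to fs − 40 Hz = 18 Hz.
160 Hz mod fs = 44 Hz.
44 Hz > fs/2 = 29 Hz, folds to fs − 44 Hz = 14 Hz.
60 Hz mod fs = 2 Hz.
2 Hz ≤ fs/2 = 29 Hz, appears at 2 Hz.
Distinct values: {2 Hz, 10 Hz, 14 Hz, 18 Hz}.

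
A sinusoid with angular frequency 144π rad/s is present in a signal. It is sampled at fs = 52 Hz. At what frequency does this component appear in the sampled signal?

20 Hz

ω = 144π rad/s → f = ω/(2π) = 72 Hz.
72 Hz mod fs = 20 Hz.
20 Hz ≤ fs/2 = 26 Hz, appears at 20 Hz.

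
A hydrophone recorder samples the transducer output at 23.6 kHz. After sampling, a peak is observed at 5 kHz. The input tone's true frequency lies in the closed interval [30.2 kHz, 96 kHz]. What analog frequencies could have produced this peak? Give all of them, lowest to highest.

Frequencies that alias to 5 kHz are k·fs ± 5 kHz for integer k ≥ 0.
k=0: 5 kHz.
k=1: 18.6 kHz, 28.6 kHz.
k=2: 42.2 kHz, 52.2 kHz.
k=3: 65.8 kHz, 75.8 kHz.
k=4: 89.4 kHz, 99.4 kHz.
k=5: 113 kHz, 123 kHz.
Within [30.2 kHz, 96 kHz]: 42.2 kHz, 52.2 kHz, 65.8 kHz, 75.8 kHz, 89.4 kHz.

42.2 kHz, 52.2 kHz, 65.8 kHz, 75.8 kHz, 89.4 kHz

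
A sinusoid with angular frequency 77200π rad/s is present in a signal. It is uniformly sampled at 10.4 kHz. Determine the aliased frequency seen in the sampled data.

3 kHz

ω = 77200π rad/s → f = ω/(2π) = 38600 Hz = 38.6 kHz.
38.6 kHz mod fs = 7.4 kHz.
7.4 kHz > fs/2 = 5.2 kHz, folds to fs − 7.4 kHz = 3 kHz.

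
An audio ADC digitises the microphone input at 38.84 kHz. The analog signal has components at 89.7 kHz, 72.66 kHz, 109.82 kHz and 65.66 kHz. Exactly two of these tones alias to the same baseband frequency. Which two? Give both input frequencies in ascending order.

fs/2 = 19.42 kHz.
89.7 kHz mod fs = 12.02 kHz.
12.02 kHz ≤ fs/2 = 19.42 kHz, appears at 12.02 kHz.
72.66 kHz mod fs = 33.82 kHz.
33.82 kHz > fs/2 = 19.42 kHz, folds to fs − 33.82 kHz = 5.02 kHz.
109.82 kHz mod fs = 32.14 kHz.
32.14 kHz > fs/2 = 19.42 kHz, folds to fs − 32.14 kHz = 6.7 kHz.
65.66 kHz mod fs = 26.82 kHz.
26.82 kHz > fs/2 = 19.42 kHz, folds to fs − 26.82 kHz = 12.02 kHz.
65.66 kHz and 89.7 kHz both map to 12.02 kHz.

65.66 kHz, 89.7 kHz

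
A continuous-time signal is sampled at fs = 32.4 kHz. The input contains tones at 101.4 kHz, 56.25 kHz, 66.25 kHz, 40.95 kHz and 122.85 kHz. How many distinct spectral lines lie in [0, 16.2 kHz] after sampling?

fs/2 = 16.2 kHz.
101.4 kHz mod fs = 4.2 kHz.
4.2 kHz ≤ fs/2 = 16.2 kHz, appears at 4.2 kHz.
56.25 kHz mod fs = 23.85 kHz.
23.85 kHz > fs/2 = 16.2 kHz, folds to fs − 23.85 kHz = 8.55 kHz.
66.25 kHz mod fs = 1.45 kHz.
1.45 kHz ≤ fs/2 = 16.2 kHz, appears at 1.45 kHz.
40.95 kHz mod fs = 8.55 kHz.
8.55 kHz ≤ fs/2 = 16.2 kHz, appears at 8.55 kHz.
122.85 kHz mod fs = 25.65 kHz.
25.65 kHz > fs/2 = 16.2 kHz, folds to fs − 25.65 kHz = 6.75 kHz.
Distinct values: {1.45 kHz, 4.2 kHz, 6.75 kHz, 8.55 kHz} → 4.

4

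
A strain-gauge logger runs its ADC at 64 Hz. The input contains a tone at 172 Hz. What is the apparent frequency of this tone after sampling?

172 Hz mod fs = 44 Hz.
44 Hz > fs/2 = 32 Hz, folds to fs − 44 Hz = 20 Hz.

20 Hz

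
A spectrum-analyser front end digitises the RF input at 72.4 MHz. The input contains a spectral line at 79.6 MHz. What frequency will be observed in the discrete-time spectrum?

79.6 MHz mod fs = 7.2 MHz.
7.2 MHz ≤ fs/2 = 36.2 MHz, appears at 7.2 MHz.

7.2 MHz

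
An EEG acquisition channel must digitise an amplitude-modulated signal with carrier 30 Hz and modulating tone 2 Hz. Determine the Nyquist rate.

64 Hz

AM sidebands sit at fc ± fm = 28 Hz and 32 Hz.
Highest-frequency component: 32 Hz.
Nyquist rate = 2 × 32 Hz = 64 Hz.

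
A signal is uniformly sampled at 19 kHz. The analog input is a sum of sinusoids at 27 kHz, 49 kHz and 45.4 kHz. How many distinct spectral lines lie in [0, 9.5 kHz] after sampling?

fs/2 = 9.5 kHz.
27 kHz mod fs = 8 kHz.
8 kHz ≤ fs/2 = 9.5 kHz, appears at 8 kHz.
49 kHz mod fs = 11 kHz.
11 kHz > fs/2 = 9.5 kHz, folds to fs − 11 kHz = 8 kHz.
45.4 kHz mod fs = 7.4 kHz.
7.4 kHz ≤ fs/2 = 9.5 kHz, appears at 7.4 kHz.
Distinct values: {7.4 kHz, 8 kHz} → 2.

2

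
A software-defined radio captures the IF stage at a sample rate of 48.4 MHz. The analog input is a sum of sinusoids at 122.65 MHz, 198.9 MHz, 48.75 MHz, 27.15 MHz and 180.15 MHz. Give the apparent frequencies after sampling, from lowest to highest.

fs/2 = 24.2 MHz.
122.65 MHz mod fs = 25.85 MHz.
25.85 MHz > fs/2 = 24.2 MHz, folds to fs − 25.85 MHz = 22.55 MHz.
198.9 MHz mod fs = 5.3 MHz.
5.3 MHz ≤ fs/2 = 24.2 MHz, appears at 5.3 MHz.
48.75 MHz mod fs = 0.35 MHz.
0.35 MHz ≤ fs/2 = 24.2 MHz, appears at 0.35 MHz.
27.15 MHz > fs/2 = 24.2 MHz, folds to fs − 27.15 MHz = 21.25 MHz.
180.15 MHz mod fs = 34.95 MHz.
34.95 MHz > fs/2 = 24.2 MHz, folds to fs − 34.95 MHz = 13.45 MHz.
Distinct values: {0.35 MHz, 5.3 MHz, 13.45 MHz, 21.25 MHz, 22.55 MHz}.

0.35 MHz, 5.3 MHz, 13.45 MHz, 21.25 MHz, 22.55 MHz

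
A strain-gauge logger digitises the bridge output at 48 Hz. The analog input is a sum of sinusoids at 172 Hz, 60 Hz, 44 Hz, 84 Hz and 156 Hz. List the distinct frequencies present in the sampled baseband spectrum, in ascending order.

4 Hz, 12 Hz, 20 Hz

fs/2 = 24 Hz.
172 Hz mod fs = 28 Hz.
28 Hz > fs/2 = 24 Hz, folds to fs − 28 Hz = 20 Hz.
60 Hz mod fs = 12 Hz.
12 Hz ≤ fs/2 = 24 Hz, appears at 12 Hz.
44 Hz > fs/2 = 24 Hz, folds to fs − 44 Hz = 4 Hz.
84 Hz mod fs = 36 Hz.
36 Hz > fs/2 = 24 Hz, folds to fs − 36 Hz = 12 Hz.
156 Hz mod fs = 12 Hz.
12 Hz ≤ fs/2 = 24 Hz, appears at 12 Hz.
Distinct values: {4 Hz, 12 Hz, 20 Hz}.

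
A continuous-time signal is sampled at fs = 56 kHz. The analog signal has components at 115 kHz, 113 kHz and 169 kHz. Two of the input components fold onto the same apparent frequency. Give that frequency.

1 kHz

fs/2 = 28 kHz.
115 kHz mod fs = 3 kHz.
3 kHz ≤ fs/2 = 28 kHz, appears at 3 kHz.
113 kHz mod fs = 1 kHz.
1 kHz ≤ fs/2 = 28 kHz, appears at 1 kHz.
169 kHz mod fs = 1 kHz.
1 kHz ≤ fs/2 = 28 kHz, appears at 1 kHz.
113 kHz and 169 kHz both map to 1 kHz.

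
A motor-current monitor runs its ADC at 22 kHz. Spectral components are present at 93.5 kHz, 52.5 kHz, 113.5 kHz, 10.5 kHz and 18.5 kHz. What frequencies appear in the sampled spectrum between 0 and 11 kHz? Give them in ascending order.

fs/2 = 11 kHz.
93.5 kHz mod fs = 5.5 kHz.
5.5 kHz ≤ fs/2 = 11 kHz, appears at 5.5 kHz.
52.5 kHz mod fs = 8.5 kHz.
8.5 kHz ≤ fs/2 = 11 kHz, appears at 8.5 kHz.
113.5 kHz mod fs = 3.5 kHz.
3.5 kHz ≤ fs/2 = 11 kHz, appears at 3.5 kHz.
10.5 kHz ≤ fs/2 = 11 kHz, passes unchanged.
18.5 kHz > fs/2 = 11 kHz, folds to fs − 18.5 kHz = 3.5 kHz.
Distinct values: {3.5 kHz, 5.5 kHz, 8.5 kHz, 10.5 kHz}.

3.5 kHz, 5.5 kHz, 8.5 kHz, 10.5 kHz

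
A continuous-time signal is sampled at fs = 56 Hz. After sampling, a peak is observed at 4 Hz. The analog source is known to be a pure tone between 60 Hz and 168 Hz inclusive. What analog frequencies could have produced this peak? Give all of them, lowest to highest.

Frequencies that alias to 4 Hz are k·fs ± 4 Hz for integer k ≥ 0.
k=0: 4 Hz.
k=1: 52 Hz, 60 Hz.
k=2: 108 Hz, 116 Hz.
k=3: 164 Hz, 172 Hz.
k=4: 220 Hz, 228 Hz.
Within [60 Hz, 168 Hz]: 60 Hz, 108 Hz, 116 Hz, 164 Hz.

60 Hz, 108 Hz, 116 Hz, 164 Hz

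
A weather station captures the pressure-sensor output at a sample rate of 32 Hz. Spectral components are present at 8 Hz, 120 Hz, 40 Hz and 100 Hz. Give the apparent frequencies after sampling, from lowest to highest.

fs/2 = 16 Hz.
8 Hz ≤ fs/2 = 16 Hz, passes unchanged.
120 Hz mod fs = 24 Hz.
24 Hz > fs/2 = 16 Hz, folds to fs − 24 Hz = 8 Hz.
40 Hz mod fs = 8 Hz.
8 Hz ≤ fs/2 = 16 Hz, appears at 8 Hz.
100 Hz mod fs = 4 Hz.
4 Hz ≤ fs/2 = 16 Hz, appears at 4 Hz.
Distinct values: {4 Hz, 8 Hz}.

4 Hz, 8 Hz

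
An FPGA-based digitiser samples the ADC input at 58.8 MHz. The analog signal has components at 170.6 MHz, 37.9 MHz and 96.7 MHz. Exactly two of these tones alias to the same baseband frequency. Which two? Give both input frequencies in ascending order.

37.9 MHz, 96.7 MHz

fs/2 = 29.4 MHz.
170.6 MHz mod fs = 53 MHz.
53 MHz > fs/2 = 29.4 MHz, folds to fs − 53 MHz = 5.8 MHz.
37.9 MHz > fs/2 = 29.4 MHz, folds to fs − 37.9 MHz = 20.9 MHz.
96.7 MHz mod fs = 37.9 MHz.
37.9 MHz > fs/2 = 29.4 MHz, folds to fs − 37.9 MHz = 20.9 MHz.
37.9 MHz and 96.7 MHz both map to 20.9 MHz.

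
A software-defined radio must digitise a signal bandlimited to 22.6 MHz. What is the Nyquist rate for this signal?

45.2 MHz

Nyquist rate = 2 × 22.6 MHz = 45.2 MHz.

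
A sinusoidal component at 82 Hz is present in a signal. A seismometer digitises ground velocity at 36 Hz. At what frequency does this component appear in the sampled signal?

82 Hz mod fs = 10 Hz.
10 Hz ≤ fs/2 = 18 Hz, appears at 10 Hz.

10 Hz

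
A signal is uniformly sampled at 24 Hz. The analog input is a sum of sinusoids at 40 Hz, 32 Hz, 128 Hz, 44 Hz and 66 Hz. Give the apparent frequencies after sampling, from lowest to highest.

fs/2 = 12 Hz.
40 Hz mod fs = 16 Hz.
16 Hz > fs/2 = 12 Hz, folds to fs − 16 Hz = 8 Hz.
32 Hz mod fs = 8 Hz.
8 Hz ≤ fs/2 = 12 Hz, appears at 8 Hz.
128 Hz mod fs = 8 Hz.
8 Hz ≤ fs/2 = 12 Hz, appears at 8 Hz.
44 Hz mod fs = 20 Hz.
20 Hz > fs/2 = 12 Hz, folds to fs − 20 Hz = 4 Hz.
66 Hz mod fs = 18 Hz.
18 Hz > fs/2 = 12 Hz, folds to fs − 18 Hz = 6 Hz.
Distinct values: {4 Hz, 6 Hz, 8 Hz}.

4 Hz, 6 Hz, 8 Hz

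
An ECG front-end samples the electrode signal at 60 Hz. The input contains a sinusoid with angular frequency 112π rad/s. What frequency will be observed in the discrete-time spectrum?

4 Hz

ω = 112π rad/s → f = ω/(2π) = 56 Hz.
56 Hz > fs/2 = 30 Hz, folds to fs − 56 Hz = 4 Hz.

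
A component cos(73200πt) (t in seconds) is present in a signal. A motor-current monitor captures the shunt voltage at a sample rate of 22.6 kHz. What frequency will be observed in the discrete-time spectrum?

ω = 73200π rad/s → f = ω/(2π) = 36600 Hz = 36.6 kHz.
36.6 kHz mod fs = 14 kHz.
14 kHz > fs/2 = 11.3 kHz, folds to fs − 14 kHz = 8.6 kHz.

8.6 kHz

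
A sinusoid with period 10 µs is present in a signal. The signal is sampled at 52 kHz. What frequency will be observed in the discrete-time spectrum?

4 kHz

T = 10 µs → f = 1/T = 100 kHz.
100 kHz mod fs = 48 kHz.
48 kHz > fs/2 = 26 kHz, folds to fs − 48 kHz = 4 kHz.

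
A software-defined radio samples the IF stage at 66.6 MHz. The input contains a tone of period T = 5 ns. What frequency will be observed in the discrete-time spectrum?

T = 5 ns → f = 1/T = 200 MHz.
200 MHz mod fs = 0.2 MHz.
0.2 MHz ≤ fs/2 = 33.3 MHz, appears at 0.2 MHz.

0.2 MHz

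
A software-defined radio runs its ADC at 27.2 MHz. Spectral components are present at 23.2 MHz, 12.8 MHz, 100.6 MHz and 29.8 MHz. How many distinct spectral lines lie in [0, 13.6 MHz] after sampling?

fs/2 = 13.6 MHz.
23.2 MHz > fs/2 = 13.6 MHz, folds to fs − 23.2 MHz = 4 MHz.
12.8 MHz ≤ fs/2 = 13.6 MHz, passes unchanged.
100.6 MHz mod fs = 19 MHz.
19 MHz > fs/2 = 13.6 MHz, folds to fs − 19 MHz = 8.2 MHz.
29.8 MHz mod fs = 2.6 MHz.
2.6 MHz ≤ fs/2 = 13.6 MHz, appears at 2.6 MHz.
Distinct values: {2.6 MHz, 4 MHz, 8.2 MHz, 12.8 MHz} → 4.

4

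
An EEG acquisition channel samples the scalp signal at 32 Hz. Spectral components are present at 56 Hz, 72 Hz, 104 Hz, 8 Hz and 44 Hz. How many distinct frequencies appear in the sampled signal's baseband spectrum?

fs/2 = 16 Hz.
56 Hz mod fs = 24 Hz.
24 Hz > fs/2 = 16 Hz, folds to fs − 24 Hz = 8 Hz.
72 Hz mod fs = 8 Hz.
8 Hz ≤ fs/2 = 16 Hz, appears at 8 Hz.
104 Hz mod fs = 8 Hz.
8 Hz ≤ fs/2 = 16 Hz, appears at 8 Hz.
8 Hz ≤ fs/2 = 16 Hz, passes unchanged.
44 Hz mod fs = 12 Hz.
12 Hz ≤ fs/2 = 16 Hz, appears at 12 Hz.
Distinct values: {8 Hz, 12 Hz} → 2.

2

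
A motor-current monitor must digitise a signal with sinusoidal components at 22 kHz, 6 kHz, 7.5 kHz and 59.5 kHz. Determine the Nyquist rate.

Highest-frequency component: 59.5 kHz.
Nyquist rate = 2 × 59.5 kHz = 119 kHz.

119 kHz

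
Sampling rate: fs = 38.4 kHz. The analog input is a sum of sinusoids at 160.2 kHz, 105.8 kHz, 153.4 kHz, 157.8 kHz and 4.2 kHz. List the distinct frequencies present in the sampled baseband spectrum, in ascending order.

0.2 kHz, 4.2 kHz, 6.6 kHz, 9.4 kHz

fs/2 = 19.2 kHz.
160.2 kHz mod fs = 6.6 kHz.
6.6 kHz ≤ fs/2 = 19.2 kHz, appears at 6.6 kHz.
105.8 kHz mod fs = 29 kHz.
29 kHz > fs/2 = 19.2 kHz, folds to fs − 29 kHz = 9.4 kHz.
153.4 kHz mod fs = 38.2 kHz.
38.2 kHz > fs/2 = 19.2 kHz, folds to fs − 38.2 kHz = 0.2 kHz.
157.8 kHz mod fs = 4.2 kHz.
4.2 kHz ≤ fs/2 = 19.2 kHz, appears at 4.2 kHz.
4.2 kHz ≤ fs/2 = 19.2 kHz, passes unchanged.
Distinct values: {0.2 kHz, 4.2 kHz, 6.6 kHz, 9.4 kHz}.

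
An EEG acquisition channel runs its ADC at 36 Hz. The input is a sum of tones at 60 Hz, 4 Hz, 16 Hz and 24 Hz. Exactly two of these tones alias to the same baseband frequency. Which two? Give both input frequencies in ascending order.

fs/2 = 18 Hz.
60 Hz mod fs = 24 Hz.
24 Hz > fs/2 = 18 Hz, folds to fs − 24 Hz = 12 Hz.
4 Hz ≤ fs/2 = 18 Hz, passes unchanged.
16 Hz ≤ fs/2 = 18 Hz, passes unchanged.
24 Hz > fs/2 = 18 Hz, folds to fs − 24 Hz = 12 Hz.
24 Hz and 60 Hz both map to 12 Hz.

24 Hz, 60 Hz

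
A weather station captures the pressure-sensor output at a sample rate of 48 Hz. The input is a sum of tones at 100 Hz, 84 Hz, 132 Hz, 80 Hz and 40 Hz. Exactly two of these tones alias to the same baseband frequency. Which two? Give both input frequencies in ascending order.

84 Hz, 132 Hz

fs/2 = 24 Hz.
100 Hz mod fs = 4 Hz.
4 Hz ≤ fs/2 = 24 Hz, appears at 4 Hz.
84 Hz mod fs = 36 Hz.
36 Hz > fs/2 = 24 Hz, folds to fs − 36 Hz = 12 Hz.
132 Hz mod fs = 36 Hz.
36 Hz > fs/2 = 24 Hz, folds to fs − 36 Hz = 12 Hz.
80 Hz mod fs = 32 Hz.
32 Hz > fs/2 = 24 Hz, folds to fs − 32 Hz = 16 Hz.
40 Hz > fs/2 = 24 Hz, folds to fs − 40 Hz = 8 Hz.
84 Hz and 132 Hz both map to 12 Hz.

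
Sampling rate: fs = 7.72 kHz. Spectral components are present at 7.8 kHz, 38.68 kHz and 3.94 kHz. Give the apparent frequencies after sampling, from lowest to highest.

0.08 kHz, 3.78 kHz

fs/2 = 3.86 kHz.
7.8 kHz mod fs = 0.08 kHz.
0.08 kHz ≤ fs/2 = 3.86 kHz, appears at 0.08 kHz.
38.68 kHz mod fs = 0.08 kHz.
0.08 kHz ≤ fs/2 = 3.86 kHz, appears at 0.08 kHz.
3.94 kHz > fs/2 = 3.86 kHz, folds to fs − 3.94 kHz = 3.78 kHz.
Distinct values: {0.08 kHz, 3.78 kHz}.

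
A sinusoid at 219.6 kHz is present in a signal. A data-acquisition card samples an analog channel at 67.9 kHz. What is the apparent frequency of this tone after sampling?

15.9 kHz

219.6 kHz mod fs = 15.9 kHz.
15.9 kHz ≤ fs/2 = 33.95 kHz, appears at 15.9 kHz.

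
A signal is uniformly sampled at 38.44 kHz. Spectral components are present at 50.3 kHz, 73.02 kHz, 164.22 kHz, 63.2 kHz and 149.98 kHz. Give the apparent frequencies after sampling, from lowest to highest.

3.78 kHz, 3.86 kHz, 10.46 kHz, 11.86 kHz, 13.68 kHz

fs/2 = 19.22 kHz.
50.3 kHz mod fs = 11.86 kHz.
11.86 kHz ≤ fs/2 = 19.22 kHz, appears at 11.86 kHz.
73.02 kHz mod fs = 34.58 kHz.
34.58 kHz > fs/2 = 19.22 kHz, folds to fs − 34.58 kHz = 3.86 kHz.
164.22 kHz mod fs = 10.46 kHz.
10.46 kHz ≤ fs/2 = 19.22 kHz, appears at 10.46 kHz.
63.2 kHz mod fs = 24.76 kHz.
24.76 kHz > fs/2 = 19.22 kHz, folds to fs − 24.76 kHz = 13.68 kHz.
149.98 kHz mod fs = 34.66 kHz.
34.66 kHz > fs/2 = 19.22 kHz, folds to fs − 34.66 kHz = 3.78 kHz.
Distinct values: {3.78 kHz, 3.86 kHz, 10.46 kHz, 11.86 kHz, 13.68 kHz}.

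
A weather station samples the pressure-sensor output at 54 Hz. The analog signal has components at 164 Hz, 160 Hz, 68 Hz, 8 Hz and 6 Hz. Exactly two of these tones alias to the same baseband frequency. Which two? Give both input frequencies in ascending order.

fs/2 = 27 Hz.
164 Hz mod fs = 2 Hz.
2 Hz ≤ fs/2 = 27 Hz, appears at 2 Hz.
160 Hz mod fs = 52 Hz.
52 Hz > fs/2 = 27 Hz, folds to fs − 52 Hz = 2 Hz.
68 Hz mod fs = 14 Hz.
14 Hz ≤ fs/2 = 27 Hz, appears at 14 Hz.
8 Hz ≤ fs/2 = 27 Hz, passes unchanged.
6 Hz ≤ fs/2 = 27 Hz, passes unchanged.
160 Hz and 164 Hz both map to 2 Hz.

160 Hz, 164 Hz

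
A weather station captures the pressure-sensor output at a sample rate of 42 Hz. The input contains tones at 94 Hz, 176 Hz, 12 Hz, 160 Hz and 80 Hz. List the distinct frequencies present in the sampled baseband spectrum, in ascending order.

4 Hz, 8 Hz, 10 Hz, 12 Hz

fs/2 = 21 Hz.
94 Hz mod fs = 10 Hz.
10 Hz ≤ fs/2 = 21 Hz, appears at 10 Hz.
176 Hz mod fs = 8 Hz.
8 Hz ≤ fs/2 = 21 Hz, appears at 8 Hz.
12 Hz ≤ fs/2 = 21 Hz, passes unchanged.
160 Hz mod fs = 34 Hz.
34 Hz > fs/2 = 21 Hz, folds to fs − 34 Hz = 8 Hz.
80 Hz mod fs = 38 Hz.
38 Hz > fs/2 = 21 Hz, folds to fs − 38 Hz = 4 Hz.
Distinct values: {4 Hz, 8 Hz, 10 Hz, 12 Hz}.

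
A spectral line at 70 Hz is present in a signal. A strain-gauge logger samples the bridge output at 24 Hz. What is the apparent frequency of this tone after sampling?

2 Hz

70 Hz mod fs = 22 Hz.
22 Hz > fs/2 = 12 Hz, folds to fs − 22 Hz = 2 Hz.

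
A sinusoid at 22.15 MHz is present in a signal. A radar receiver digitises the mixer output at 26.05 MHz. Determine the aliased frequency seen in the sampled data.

3.9 MHz

22.15 MHz > fs/2 = 13.025 MHz, folds to fs − 22.15 MHz = 3.9 MHz.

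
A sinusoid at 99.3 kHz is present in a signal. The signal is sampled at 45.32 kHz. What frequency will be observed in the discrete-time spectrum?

8.66 kHz

99.3 kHz mod fs = 8.66 kHz.
8.66 kHz ≤ fs/2 = 22.66 kHz, appears at 8.66 kHz.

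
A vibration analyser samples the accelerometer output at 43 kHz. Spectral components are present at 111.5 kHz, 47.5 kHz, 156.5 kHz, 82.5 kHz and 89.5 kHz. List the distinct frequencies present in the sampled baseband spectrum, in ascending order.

3.5 kHz, 4.5 kHz, 15.5 kHz, 17.5 kHz

fs/2 = 21.5 kHz.
111.5 kHz mod fs = 25.5 kHz.
25.5 kHz > fs/2 = 21.5 kHz, folds to fs − 25.5 kHz = 17.5 kHz.
47.5 kHz mod fs = 4.5 kHz.
4.5 kHz ≤ fs/2 = 21.5 kHz, appears at 4.5 kHz.
156.5 kHz mod fs = 27.5 kHz.
27.5 kHz > fs/2 = 21.5 kHz, folds to fs − 27.5 kHz = 15.5 kHz.
82.5 kHz mod fs = 39.5 kHz.
39.5 kHz > fs/2 = 21.5 kHz, folds to fs − 39.5 kHz = 3.5 kHz.
89.5 kHz mod fs = 3.5 kHz.
3.5 kHz ≤ fs/2 = 21.5 kHz, appears at 3.5 kHz.
Distinct values: {3.5 kHz, 4.5 kHz, 15.5 kHz, 17.5 kHz}.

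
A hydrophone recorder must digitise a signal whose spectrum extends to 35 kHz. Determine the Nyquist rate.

70 kHz

Nyquist rate = 2 × 35 kHz = 70 kHz.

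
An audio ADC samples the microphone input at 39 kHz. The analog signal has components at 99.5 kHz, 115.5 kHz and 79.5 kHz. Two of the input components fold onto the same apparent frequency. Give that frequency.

1.5 kHz

fs/2 = 19.5 kHz.
99.5 kHz mod fs = 21.5 kHz.
21.5 kHz > fs/2 = 19.5 kHz, folds to fs − 21.5 kHz = 17.5 kHz.
115.5 kHz mod fs = 37.5 kHz.
37.5 kHz > fs/2 = 19.5 kHz, folds to fs − 37.5 kHz = 1.5 kHz.
79.5 kHz mod fs = 1.5 kHz.
1.5 kHz ≤ fs/2 = 19.5 kHz, appears at 1.5 kHz.
79.5 kHz and 115.5 kHz both map to 1.5 kHz.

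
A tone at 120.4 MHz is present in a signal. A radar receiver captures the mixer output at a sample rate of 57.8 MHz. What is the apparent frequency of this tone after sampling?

120.4 MHz mod fs = 4.8 MHz.
4.8 MHz ≤ fs/2 = 28.9 MHz, appears at 4.8 MHz.

4.8 MHz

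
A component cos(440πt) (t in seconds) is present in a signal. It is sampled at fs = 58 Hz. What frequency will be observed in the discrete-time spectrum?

ω = 440π rad/s → f = ω/(2π) = 220 Hz.
220 Hz mod fs = 46 Hz.
46 Hz > fs/2 = 29 Hz, folds to fs − 46 Hz = 12 Hz.

12 Hz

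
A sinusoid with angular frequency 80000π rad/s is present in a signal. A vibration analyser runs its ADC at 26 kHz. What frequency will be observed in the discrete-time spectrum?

ω = 80000π rad/s → f = ω/(2π) = 40000 Hz = 40 kHz.
40 kHz mod fs = 14 kHz.
14 kHz > fs/2 = 13 kHz, folds to fs − 14 kHz = 12 kHz.

12 kHz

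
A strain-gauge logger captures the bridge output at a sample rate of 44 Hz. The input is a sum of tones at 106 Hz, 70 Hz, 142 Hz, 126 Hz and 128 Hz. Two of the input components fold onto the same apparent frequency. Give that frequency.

fs/2 = 22 Hz.
106 Hz mod fs = 18 Hz.
18 Hz ≤ fs/2 = 22 Hz, appears at 18 Hz.
70 Hz mod fs = 26 Hz.
26 Hz > fs/2 = 22 Hz, folds to fs − 26 Hz = 18 Hz.
142 Hz mod fs = 10 Hz.
10 Hz ≤ fs/2 = 22 Hz, appears at 10 Hz.
126 Hz mod fs = 38 Hz.
38 Hz > fs/2 = 22 Hz, folds to fs − 38 Hz = 6 Hz.
128 Hz mod fs = 40 Hz.
40 Hz > fs/2 = 22 Hz, folds to fs − 40 Hz = 4 Hz.
70 Hz and 106 Hz both map to 18 Hz.

18 Hz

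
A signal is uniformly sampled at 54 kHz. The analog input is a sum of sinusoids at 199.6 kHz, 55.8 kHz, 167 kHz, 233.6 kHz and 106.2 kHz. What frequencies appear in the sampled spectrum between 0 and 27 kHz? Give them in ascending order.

fs/2 = 27 kHz.
199.6 kHz mod fs = 37.6 kHz.
37.6 kHz > fs/2 = 27 kHz, folds to fs − 37.6 kHz = 16.4 kHz.
55.8 kHz mod fs = 1.8 kHz.
1.8 kHz ≤ fs/2 = 27 kHz, appears at 1.8 kHz.
167 kHz mod fs = 5 kHz.
5 kHz ≤ fs/2 = 27 kHz, appears at 5 kHz.
233.6 kHz mod fs = 17.6 kHz.
17.6 kHz ≤ fs/2 = 27 kHz, appears at 17.6 kHz.
106.2 kHz mod fs = 52.2 kHz.
52.2 kHz > fs/2 = 27 kHz, folds to fs − 52.2 kHz = 1.8 kHz.
Distinct values: {1.8 kHz, 5 kHz, 16.4 kHz, 17.6 kHz}.

1.8 kHz, 5 kHz, 16.4 kHz, 17.6 kHz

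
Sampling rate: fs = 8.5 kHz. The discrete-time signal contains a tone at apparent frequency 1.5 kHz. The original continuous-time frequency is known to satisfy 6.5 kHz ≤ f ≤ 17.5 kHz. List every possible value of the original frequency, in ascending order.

Frequencies that alias to 1.5 kHz are k·fs ± 1.5 kHz for integer k ≥ 0.
k=0: 1.5 kHz.
k=1: 7 kHz, 10 kHz.
k=2: 15.5 kHz, 18.5 kHz.
k=3: 24 kHz, 27 kHz.
Within [6.5 kHz, 17.5 kHz]: 7 kHz, 10 kHz, 15.5 kHz.

7 kHz, 10 kHz, 15.5 kHz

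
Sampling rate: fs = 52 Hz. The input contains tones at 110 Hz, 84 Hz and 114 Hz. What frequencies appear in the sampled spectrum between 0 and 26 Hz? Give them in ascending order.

6 Hz, 10 Hz, 20 Hz

fs/2 = 26 Hz.
110 Hz mod fs = 6 Hz.
6 Hz ≤ fs/2 = 26 Hz, appears at 6 Hz.
84 Hz mod fs = 32 Hz.
32 Hz > fs/2 = 26 Hz, folds to fs − 32 Hz = 20 Hz.
114 Hz mod fs = 10 Hz.
10 Hz ≤ fs/2 = 26 Hz, appears at 10 Hz.
Distinct values: {6 Hz, 10 Hz, 20 Hz}.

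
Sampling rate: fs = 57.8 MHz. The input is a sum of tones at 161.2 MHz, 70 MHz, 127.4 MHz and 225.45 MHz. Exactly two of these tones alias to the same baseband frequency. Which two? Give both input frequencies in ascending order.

fs/2 = 28.9 MHz.
161.2 MHz mod fs = 45.6 MHz.
45.6 MHz > fs/2 = 28.9 MHz, folds to fs − 45.6 MHz = 12.2 MHz.
70 MHz mod fs = 12.2 MHz.
12.2 MHz ≤ fs/2 = 28.9 MHz, appears at 12.2 MHz.
127.4 MHz mod fs = 11.8 MHz.
11.8 MHz ≤ fs/2 = 28.9 MHz, appears at 11.8 MHz.
225.45 MHz mod fs = 52.05 MHz.
52.05 MHz > fs/2 = 28.9 MHz, folds to fs − 52.05 MHz = 5.75 MHz.
70 MHz and 161.2 MHz both map to 12.2 MHz.

70 MHz, 161.2 MHz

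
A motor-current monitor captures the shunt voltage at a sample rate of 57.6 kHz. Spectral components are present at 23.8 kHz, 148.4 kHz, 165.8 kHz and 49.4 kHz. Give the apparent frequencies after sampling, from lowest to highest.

fs/2 = 28.8 kHz.
23.8 kHz ≤ fs/2 = 28.8 kHz, passes unchanged.
148.4 kHz mod fs = 33.2 kHz.
33.2 kHz > fs/2 = 28.8 kHz, folds to fs − 33.2 kHz = 24.4 kHz.
165.8 kHz mod fs = 50.6 kHz.
50.6 kHz > fs/2 = 28.8 kHz, folds to fs − 50.6 kHz = 7 kHz.
49.4 kHz > fs/2 = 28.8 kHz, folds to fs − 49.4 kHz = 8.2 kHz.
Distinct values: {7 kHz, 8.2 kHz, 23.8 kHz, 24.4 kHz}.

7 kHz, 8.2 kHz, 23.8 kHz, 24.4 kHz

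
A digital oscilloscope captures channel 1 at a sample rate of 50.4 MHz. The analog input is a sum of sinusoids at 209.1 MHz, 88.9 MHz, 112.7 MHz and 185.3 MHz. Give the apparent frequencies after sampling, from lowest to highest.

7.5 MHz, 11.9 MHz, 16.3 MHz

fs/2 = 25.2 MHz.
209.1 MHz mod fs = 7.5 MHz.
7.5 MHz ≤ fs/2 = 25.2 MHz, appears at 7.5 MHz.
88.9 MHz mod fs = 38.5 MHz.
38.5 MHz > fs/2 = 25.2 MHz, folds to fs − 38.5 MHz = 11.9 MHz.
112.7 MHz mod fs = 11.9 MHz.
11.9 MHz ≤ fs/2 = 25.2 MHz, appears at 11.9 MHz.
185.3 MHz mod fs = 34.1 MHz.
34.1 MHz > fs/2 = 25.2 MHz, folds to fs − 34.1 MHz = 16.3 MHz.
Distinct values: {7.5 MHz, 11.9 MHz, 16.3 MHz}.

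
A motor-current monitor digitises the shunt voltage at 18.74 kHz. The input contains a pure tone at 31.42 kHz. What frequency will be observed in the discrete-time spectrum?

6.06 kHz

31.42 kHz mod fs = 12.68 kHz.
12.68 kHz > fs/2 = 9.37 kHz, folds to fs − 12.68 kHz = 6.06 kHz.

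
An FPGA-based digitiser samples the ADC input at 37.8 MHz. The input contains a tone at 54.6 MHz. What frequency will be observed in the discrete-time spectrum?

16.8 MHz

54.6 MHz mod fs = 16.8 MHz.
16.8 MHz ≤ fs/2 = 18.9 MHz, appears at 16.8 MHz.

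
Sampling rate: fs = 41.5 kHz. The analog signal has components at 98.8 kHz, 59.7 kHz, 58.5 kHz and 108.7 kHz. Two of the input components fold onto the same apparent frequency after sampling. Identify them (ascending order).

fs/2 = 20.75 kHz.
98.8 kHz mod fs = 15.8 kHz.
15.8 kHz ≤ fs/2 = 20.75 kHz, appears at 15.8 kHz.
59.7 kHz mod fs = 18.2 kHz.
18.2 kHz ≤ fs/2 = 20.75 kHz, appears at 18.2 kHz.
58.5 kHz mod fs = 17 kHz.
17 kHz ≤ fs/2 = 20.75 kHz, appears at 17 kHz.
108.7 kHz mod fs = 25.7 kHz.
25.7 kHz > fs/2 = 20.75 kHz, folds to fs − 25.7 kHz = 15.8 kHz.
98.8 kHz and 108.7 kHz both map to 15.8 kHz.

98.8 kHz, 108.7 kHz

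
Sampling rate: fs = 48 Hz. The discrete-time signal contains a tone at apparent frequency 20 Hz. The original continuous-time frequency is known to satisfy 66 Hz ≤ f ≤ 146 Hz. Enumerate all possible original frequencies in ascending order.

68 Hz, 76 Hz, 116 Hz, 124 Hz

Frequencies that alias to 20 Hz are k·fs ± 20 Hz for integer k ≥ 0.
k=0: 20 Hz.
k=1: 28 Hz, 68 Hz.
k=2: 76 Hz, 116 Hz.
k=3: 124 Hz, 164 Hz.
k=4: 172 Hz, 212 Hz.
Within [66 Hz, 146 Hz]: 68 Hz, 76 Hz, 116 Hz, 124 Hz.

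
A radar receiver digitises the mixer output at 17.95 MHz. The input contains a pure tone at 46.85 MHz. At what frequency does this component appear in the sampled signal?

46.85 MHz mod fs = 10.95 MHz.
10.95 MHz > fs/2 = 8.975 MHz, folds to fs − 10.95 MHz = 7 MHz.

7 MHz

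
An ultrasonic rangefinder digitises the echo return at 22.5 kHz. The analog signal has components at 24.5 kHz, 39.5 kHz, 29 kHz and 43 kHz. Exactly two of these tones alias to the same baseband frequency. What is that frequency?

fs/2 = 11.25 kHz.
24.5 kHz mod fs = 2 kHz.
2 kHz ≤ fs/2 = 11.25 kHz, appears at 2 kHz.
39.5 kHz mod fs = 17 kHz.
17 kHz > fs/2 = 11.25 kHz, folds to fs − 17 kHz = 5.5 kHz.
29 kHz mod fs = 6.5 kHz.
6.5 kHz ≤ fs/2 = 11.25 kHz, appears at 6.5 kHz.
43 kHz mod fs = 20.5 kHz.
20.5 kHz > fs/2 = 11.25 kHz, folds to fs − 20.5 kHz = 2 kHz.
24.5 kHz and 43 kHz both map to 2 kHz.

2 kHz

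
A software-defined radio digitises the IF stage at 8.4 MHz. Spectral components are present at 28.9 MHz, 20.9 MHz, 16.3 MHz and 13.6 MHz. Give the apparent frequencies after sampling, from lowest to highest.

0.5 MHz, 3.2 MHz, 3.7 MHz, 4.1 MHz

fs/2 = 4.2 MHz.
28.9 MHz mod fs = 3.7 MHz.
3.7 MHz ≤ fs/2 = 4.2 MHz, appears at 3.7 MHz.
20.9 MHz mod fs = 4.1 MHz.
4.1 MHz ≤ fs/2 = 4.2 MHz, appears at 4.1 MHz.
16.3 MHz mod fs = 7.9 MHz.
7.9 MHz > fs/2 = 4.2 MHz, folds to fs − 7.9 MHz = 0.5 MHz.
13.6 MHz mod fs = 5.2 MHz.
5.2 MHz > fs/2 = 4.2 MHz, folds to fs − 5.2 MHz = 3.2 MHz.
Distinct values: {0.5 MHz, 3.2 MHz, 3.7 MHz, 4.1 MHz}.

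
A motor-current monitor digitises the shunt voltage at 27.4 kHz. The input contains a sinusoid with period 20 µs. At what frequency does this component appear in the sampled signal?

T = 20 µs → f = 1/T = 50 kHz.
50 kHz mod fs = 22.6 kHz.
22.6 kHz > fs/2 = 13.7 kHz, folds to fs − 22.6 kHz = 4.8 kHz.

4.8 kHz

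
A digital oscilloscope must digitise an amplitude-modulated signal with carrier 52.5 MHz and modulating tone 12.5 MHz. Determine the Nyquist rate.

130 MHz

AM sidebands sit at fc ± fm = 40 MHz and 65 MHz.
Highest-frequency component: 65 MHz.
Nyquist rate = 2 × 65 MHz = 130 MHz.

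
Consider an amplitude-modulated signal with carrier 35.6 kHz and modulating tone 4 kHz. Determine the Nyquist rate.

AM sidebands sit at fc ± fm = 31.6 kHz and 39.6 kHz.
Highest-frequency component: 39.6 kHz.
Nyquist rate = 2 × 39.6 kHz = 79.2 kHz.

79.2 kHz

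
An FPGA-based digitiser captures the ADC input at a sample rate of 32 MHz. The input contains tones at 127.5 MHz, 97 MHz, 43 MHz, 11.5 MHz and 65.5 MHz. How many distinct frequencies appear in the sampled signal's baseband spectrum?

fs/2 = 16 MHz.
127.5 MHz mod fs = 31.5 MHz.
31.5 MHz > fs/2 = 16 MHz, folds to fs − 31.5 MHz = 0.5 MHz.
97 MHz mod fs = 1 MHz.
1 MHz ≤ fs/2 = 16 MHz, appears at 1 MHz.
43 MHz mod fs = 11 MHz.
11 MHz ≤ fs/2 = 16 MHz, appears at 11 MHz.
11.5 MHz ≤ fs/2 = 16 MHz, passes unchanged.
65.5 MHz mod fs = 1.5 MHz.
1.5 MHz ≤ fs/2 = 16 MHz, appears at 1.5 MHz.
Distinct values: {0.5 MHz, 1 MHz, 1.5 MHz, 11 MHz, 11.5 MHz} → 5.

5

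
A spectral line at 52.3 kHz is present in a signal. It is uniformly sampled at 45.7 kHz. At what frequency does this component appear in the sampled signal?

6.6 kHz

52.3 kHz mod fs = 6.6 kHz.
6.6 kHz ≤ fs/2 = 22.85 kHz, appears at 6.6 kHz.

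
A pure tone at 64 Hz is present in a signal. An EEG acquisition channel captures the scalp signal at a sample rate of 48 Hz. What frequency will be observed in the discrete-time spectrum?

16 Hz

64 Hz mod fs = 16 Hz.
16 Hz ≤ fs/2 = 24 Hz, appears at 16 Hz.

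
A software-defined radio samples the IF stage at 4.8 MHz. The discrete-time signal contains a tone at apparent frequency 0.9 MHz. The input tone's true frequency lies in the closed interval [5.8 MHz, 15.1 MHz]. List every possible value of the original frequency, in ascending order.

Frequencies that alias to 0.9 MHz are k·fs ± 0.9 MHz for integer k ≥ 0.
k=0: 0.9 MHz.
k=1: 3.9 MHz, 5.7 MHz.
k=2: 8.7 MHz, 10.5 MHz.
k=3: 13.5 MHz, 15.3 MHz.
k=4: 18.3 MHz, 20.1 MHz.
Within [5.8 MHz, 15.1 MHz]: 8.7 MHz, 10.5 MHz, 13.5 MHz.

8.7 MHz, 10.5 MHz, 13.5 MHz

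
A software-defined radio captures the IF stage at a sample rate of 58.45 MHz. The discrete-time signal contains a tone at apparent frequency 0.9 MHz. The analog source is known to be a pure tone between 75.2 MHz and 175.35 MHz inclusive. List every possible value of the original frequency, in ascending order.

Frequencies that alias to 0.9 MHz are k·fs ± 0.9 MHz for integer k ≥ 0.
k=0: 0.9 MHz.
k=1: 57.55 MHz, 59.35 MHz.
k=2: 116 MHz, 117.8 MHz.
k=3: 174.45 MHz, 176.25 MHz.
k=4: 232.9 MHz, 234.7 MHz.
Within [75.2 MHz, 175.35 MHz]: 116 MHz, 117.8 MHz, 174.45 MHz.

116 MHz, 117.8 MHz, 174.45 MHz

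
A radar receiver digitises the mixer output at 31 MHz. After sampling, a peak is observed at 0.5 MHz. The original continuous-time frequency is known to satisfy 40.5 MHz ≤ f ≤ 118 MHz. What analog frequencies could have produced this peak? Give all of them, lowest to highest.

Frequencies that alias to 0.5 MHz are k·fs ± 0.5 MHz for integer k ≥ 0.
k=0: 0.5 MHz.
k=1: 30.5 MHz, 31.5 MHz.
k=2: 61.5 MHz, 62.5 MHz.
k=3: 92.5 MHz, 93.5 MHz.
k=4: 123.5 MHz, 124.5 MHz.
Within [40.5 MHz, 118 MHz]: 61.5 MHz, 62.5 MHz, 92.5 MHz, 93.5 MHz.

61.5 MHz, 62.5 MHz, 92.5 MHz, 93.5 MHz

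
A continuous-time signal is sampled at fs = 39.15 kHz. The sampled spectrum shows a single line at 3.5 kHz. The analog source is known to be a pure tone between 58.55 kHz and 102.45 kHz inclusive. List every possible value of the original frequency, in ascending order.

Frequencies that alias to 3.5 kHz are k·fs ± 3.5 kHz for integer k ≥ 0.
k=0: 3.5 kHz.
k=1: 35.65 kHz, 42.65 kHz.
k=2: 74.8 kHz, 81.8 kHz.
k=3: 113.95 kHz, 120.95 kHz.
Within [58.55 kHz, 102.45 kHz]: 74.8 kHz, 81.8 kHz.

74.8 kHz, 81.8 kHz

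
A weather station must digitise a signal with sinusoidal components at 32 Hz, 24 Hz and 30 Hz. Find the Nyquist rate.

64 Hz

Highest-frequency component: 32 Hz.
Nyquist rate = 2 × 32 Hz = 64 Hz.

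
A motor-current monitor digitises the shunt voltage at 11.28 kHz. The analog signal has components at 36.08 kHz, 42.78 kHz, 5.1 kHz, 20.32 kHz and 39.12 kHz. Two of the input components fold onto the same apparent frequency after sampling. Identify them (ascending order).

fs/2 = 5.64 kHz.
36.08 kHz mod fs = 2.24 kHz.
2.24 kHz ≤ fs/2 = 5.64 kHz, appears at 2.24 kHz.
42.78 kHz mod fs = 8.94 kHz.
8.94 kHz > fs/2 = 5.64 kHz, folds to fs − 8.94 kHz = 2.34 kHz.
5.1 kHz ≤ fs/2 = 5.64 kHz, passes unchanged.
20.32 kHz mod fs = 9.04 kHz.
9.04 kHz > fs/2 = 5.64 kHz, folds to fs − 9.04 kHz = 2.24 kHz.
39.12 kHz mod fs = 5.28 kHz.
5.28 kHz ≤ fs/2 = 5.64 kHz, appears at 5.28 kHz.
20.32 kHz and 36.08 kHz both map to 2.24 kHz.

20.32 kHz, 36.08 kHz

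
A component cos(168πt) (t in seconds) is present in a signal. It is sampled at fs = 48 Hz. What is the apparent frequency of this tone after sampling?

ω = 168π rad/s → f = ω/(2π) = 84 Hz.
84 Hz mod fs = 36 Hz.
36 Hz > fs/2 = 24 Hz, folds to fs − 36 Hz = 12 Hz.

12 Hz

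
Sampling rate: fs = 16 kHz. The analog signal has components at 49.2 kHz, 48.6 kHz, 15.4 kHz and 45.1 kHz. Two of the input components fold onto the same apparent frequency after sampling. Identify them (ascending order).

fs/2 = 8 kHz.
49.2 kHz mod fs = 1.2 kHz.
1.2 kHz ≤ fs/2 = 8 kHz, appears at 1.2 kHz.
48.6 kHz mod fs = 0.6 kHz.
0.6 kHz ≤ fs/2 = 8 kHz, appears at 0.6 kHz.
15.4 kHz > fs/2 = 8 kHz, folds to fs − 15.4 kHz = 0.6 kHz.
45.1 kHz mod fs = 13.1 kHz.
13.1 kHz > fs/2 = 8 kHz, folds to fs − 13.1 kHz = 2.9 kHz.
15.4 kHz and 48.6 kHz both map to 0.6 kHz.

15.4 kHz, 48.6 kHz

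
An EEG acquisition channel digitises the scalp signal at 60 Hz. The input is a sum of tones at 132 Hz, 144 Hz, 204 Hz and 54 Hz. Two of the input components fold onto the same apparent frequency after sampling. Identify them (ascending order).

fs/2 = 30 Hz.
132 Hz mod fs = 12 Hz.
12 Hz ≤ fs/2 = 30 Hz, appears at 12 Hz.
144 Hz mod fs = 24 Hz.
24 Hz ≤ fs/2 = 30 Hz, appears at 24 Hz.
204 Hz mod fs = 24 Hz.
24 Hz ≤ fs/2 = 30 Hz, appears at 24 Hz.
54 Hz > fs/2 = 30 Hz, folds to fs − 54 Hz = 6 Hz.
144 Hz and 204 Hz both map to 24 Hz.

144 Hz, 204 Hz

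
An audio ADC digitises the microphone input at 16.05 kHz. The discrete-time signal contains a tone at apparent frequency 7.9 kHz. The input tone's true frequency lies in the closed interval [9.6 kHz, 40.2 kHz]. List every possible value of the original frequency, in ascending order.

23.95 kHz, 24.2 kHz, 40 kHz

Frequencies that alias to 7.9 kHz are k·fs ± 7.9 kHz for integer k ≥ 0.
k=0: 7.9 kHz.
k=1: 8.15 kHz, 23.95 kHz.
k=2: 24.2 kHz, 40 kHz.
k=3: 40.25 kHz, 56.05 kHz.
Within [9.6 kHz, 40.2 kHz]: 23.95 kHz, 24.2 kHz, 40 kHz.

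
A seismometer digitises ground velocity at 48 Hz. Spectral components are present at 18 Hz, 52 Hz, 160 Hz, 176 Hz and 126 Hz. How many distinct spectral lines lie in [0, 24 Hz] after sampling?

fs/2 = 24 Hz.
18 Hz ≤ fs/2 = 24 Hz, passes unchanged.
52 Hz mod fs = 4 Hz.
4 Hz ≤ fs/2 = 24 Hz, appears at 4 Hz.
160 Hz mod fs = 16 Hz.
16 Hz ≤ fs/2 = 24 Hz, appears at 16 Hz.
176 Hz mod fs = 32 Hz.
32 Hz > fs/2 = 24 Hz, folds to fs − 32 Hz = 16 Hz.
126 Hz mod fs = 30 Hz.
30 Hz > fs/2 = 24 Hz, folds to fs − 30 Hz = 18 Hz.
Distinct values: {4 Hz, 16 Hz, 18 Hz} → 3.

3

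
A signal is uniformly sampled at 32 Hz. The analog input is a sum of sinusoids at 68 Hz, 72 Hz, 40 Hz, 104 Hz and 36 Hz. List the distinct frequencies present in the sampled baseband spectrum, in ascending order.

4 Hz, 8 Hz

fs/2 = 16 Hz.
68 Hz mod fs = 4 Hz.
4 Hz ≤ fs/2 = 16 Hz, appears at 4 Hz.
72 Hz mod fs = 8 Hz.
8 Hz ≤ fs/2 = 16 Hz, appears at 8 Hz.
40 Hz mod fs = 8 Hz.
8 Hz ≤ fs/2 = 16 Hz, appears at 8 Hz.
104 Hz mod fs = 8 Hz.
8 Hz ≤ fs/2 = 16 Hz, appears at 8 Hz.
36 Hz mod fs = 4 Hz.
4 Hz ≤ fs/2 = 16 Hz, appears at 4 Hz.
Distinct values: {4 Hz, 8 Hz}.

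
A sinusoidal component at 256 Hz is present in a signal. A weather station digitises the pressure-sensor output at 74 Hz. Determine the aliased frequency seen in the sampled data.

256 Hz mod fs = 34 Hz.
34 Hz ≤ fs/2 = 37 Hz, appears at 34 Hz.

34 Hz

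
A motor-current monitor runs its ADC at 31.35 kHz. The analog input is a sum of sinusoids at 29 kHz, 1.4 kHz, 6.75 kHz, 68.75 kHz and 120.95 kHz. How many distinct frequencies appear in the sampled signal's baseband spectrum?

fs/2 = 15.675 kHz.
29 kHz > fs/2 = 15.675 kHz, folds to fs − 29 kHz = 2.35 kHz.
1.4 kHz ≤ fs/2 = 15.675 kHz, passes unchanged.
6.75 kHz ≤ fs/2 = 15.675 kHz, passes unchanged.
68.75 kHz mod fs = 6.05 kHz.
6.05 kHz ≤ fs/2 = 15.675 kHz, appears at 6.05 kHz.
120.95 kHz mod fs = 26.9 kHz.
26.9 kHz > fs/2 = 15.675 kHz, folds to fs − 26.9 kHz = 4.45 kHz.
Distinct values: {1.4 kHz, 2.35 kHz, 4.45 kHz, 6.05 kHz, 6.75 kHz} → 5.

5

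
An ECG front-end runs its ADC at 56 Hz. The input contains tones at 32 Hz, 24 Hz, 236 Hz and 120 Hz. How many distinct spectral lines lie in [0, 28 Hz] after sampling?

fs/2 = 28 Hz.
32 Hz > fs/2 = 28 Hz, folds to fs − 32 Hz = 24 Hz.
24 Hz ≤ fs/2 = 28 Hz, passes unchanged.
236 Hz mod fs = 12 Hz.
12 Hz ≤ fs/2 = 28 Hz, appears at 12 Hz.
120 Hz mod fs = 8 Hz.
8 Hz ≤ fs/2 = 28 Hz, appears at 8 Hz.
Distinct values: {8 Hz, 12 Hz, 24 Hz} → 3.

3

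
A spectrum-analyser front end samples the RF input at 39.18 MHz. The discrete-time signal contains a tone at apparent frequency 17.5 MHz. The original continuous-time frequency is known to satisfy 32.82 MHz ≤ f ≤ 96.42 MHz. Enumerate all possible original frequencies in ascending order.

Frequencies that alias to 17.5 MHz are k·fs ± 17.5 MHz for integer k ≥ 0.
k=0: 17.5 MHz.
k=1: 21.68 MHz, 56.68 MHz.
k=2: 60.86 MHz, 95.86 MHz.
k=3: 100.04 MHz, 135.04 MHz.
Within [32.82 MHz, 96.42 MHz]: 56.68 MHz, 60.86 MHz, 95.86 MHz.

56.68 MHz, 60.86 MHz, 95.86 MHz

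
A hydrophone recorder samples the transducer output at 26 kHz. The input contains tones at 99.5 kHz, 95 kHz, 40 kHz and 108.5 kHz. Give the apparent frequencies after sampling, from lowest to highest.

fs/2 = 13 kHz.
99.5 kHz mod fs = 21.5 kHz.
21.5 kHz > fs/2 = 13 kHz, folds to fs − 21.5 kHz = 4.5 kHz.
95 kHz mod fs = 17 kHz.
17 kHz > fs/2 = 13 kHz, folds to fs − 17 kHz = 9 kHz.
40 kHz mod fs = 14 kHz.
14 kHz > fs/2 = 13 kHz, folds to fs − 14 kHz = 12 kHz.
108.5 kHz mod fs = 4.5 kHz.
4.5 kHz ≤ fs/2 = 13 kHz, appears at 4.5 kHz.
Distinct values: {4.5 kHz, 9 kHz, 12 kHz}.

4.5 kHz, 9 kHz, 12 kHz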